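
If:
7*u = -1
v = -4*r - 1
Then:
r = -v/4 - 1/4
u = -1/7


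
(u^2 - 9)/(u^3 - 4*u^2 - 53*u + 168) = (u + 3)/(u^2 - u - 56)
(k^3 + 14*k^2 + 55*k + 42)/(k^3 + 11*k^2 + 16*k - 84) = (k + 1)/(k - 2)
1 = 1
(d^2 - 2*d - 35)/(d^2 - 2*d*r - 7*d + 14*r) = (-d - 5)/(-d + 2*r)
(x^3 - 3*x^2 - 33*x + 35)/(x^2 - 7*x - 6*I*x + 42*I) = (x^2 + 4*x - 5)/(x - 6*I)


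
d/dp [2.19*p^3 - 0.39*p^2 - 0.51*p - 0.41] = 6.57*p^2 - 0.78*p - 0.51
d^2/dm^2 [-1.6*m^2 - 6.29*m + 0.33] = -3.20000000000000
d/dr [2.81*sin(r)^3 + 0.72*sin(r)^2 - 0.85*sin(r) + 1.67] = (8.43*sin(r)^2 + 1.44*sin(r) - 0.85)*cos(r)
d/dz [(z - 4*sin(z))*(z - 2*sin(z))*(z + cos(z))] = -(z - 4*sin(z))*(z - 2*sin(z))*(sin(z) - 1) - (z - 4*sin(z))*(z + cos(z))*(2*cos(z) - 1) - (z - 2*sin(z))*(z + cos(z))*(4*cos(z) - 1)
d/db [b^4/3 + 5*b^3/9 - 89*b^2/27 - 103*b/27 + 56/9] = 4*b^3/3 + 5*b^2/3 - 178*b/27 - 103/27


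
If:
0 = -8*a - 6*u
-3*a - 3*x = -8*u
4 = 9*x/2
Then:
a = -8/41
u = 32/123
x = 8/9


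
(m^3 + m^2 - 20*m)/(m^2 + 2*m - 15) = m*(m - 4)/(m - 3)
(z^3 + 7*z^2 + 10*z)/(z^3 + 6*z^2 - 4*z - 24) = z*(z + 5)/(z^2 + 4*z - 12)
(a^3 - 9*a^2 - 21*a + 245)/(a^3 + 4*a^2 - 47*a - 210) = (a - 7)/(a + 6)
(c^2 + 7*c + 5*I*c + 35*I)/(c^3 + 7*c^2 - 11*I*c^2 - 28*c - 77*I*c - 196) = (c + 5*I)/(c^2 - 11*I*c - 28)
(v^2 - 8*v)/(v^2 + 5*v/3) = 3*(v - 8)/(3*v + 5)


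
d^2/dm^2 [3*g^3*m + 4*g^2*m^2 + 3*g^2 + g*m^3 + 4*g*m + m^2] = 8*g^2 + 6*g*m + 2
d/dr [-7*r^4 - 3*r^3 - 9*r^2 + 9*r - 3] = -28*r^3 - 9*r^2 - 18*r + 9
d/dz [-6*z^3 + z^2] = 2*z*(1 - 9*z)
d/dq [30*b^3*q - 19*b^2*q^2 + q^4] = 30*b^3 - 38*b^2*q + 4*q^3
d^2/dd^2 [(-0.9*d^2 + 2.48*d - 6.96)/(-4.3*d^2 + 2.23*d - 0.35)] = (-74.4502000000001*d^3 + 764.0154*d^2 - 378.04224*d + 44.622388)/(79.507*d^6 - 123.6981*d^5 + 83.56491*d^4 - 31.226467*d^3 + 6.801795*d^2 - 0.819525*d + 0.042875)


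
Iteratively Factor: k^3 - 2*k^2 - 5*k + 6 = (k - 1)*(k^2 - k - 6) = (k - 3)*(k - 1)*(k + 2)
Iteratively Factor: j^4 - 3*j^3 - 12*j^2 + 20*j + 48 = (j - 4)*(j^3 + j^2 - 8*j - 12) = (j - 4)*(j - 3)*(j^2 + 4*j + 4) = (j - 4)*(j - 3)*(j + 2)*(j + 2)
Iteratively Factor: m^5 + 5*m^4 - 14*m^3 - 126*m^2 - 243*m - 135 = (m + 3)*(m^4 + 2*m^3 - 20*m^2 - 66*m - 45) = (m + 3)^2*(m^3 - m^2 - 17*m - 15) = (m - 5)*(m + 3)^2*(m^2 + 4*m + 3) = (m - 5)*(m + 1)*(m + 3)^2*(m + 3)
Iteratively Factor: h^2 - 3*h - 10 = (h - 5)*(h + 2)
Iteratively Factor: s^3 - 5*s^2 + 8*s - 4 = (s - 2)*(s^2 - 3*s + 2) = (s - 2)*(s - 1)*(s - 2)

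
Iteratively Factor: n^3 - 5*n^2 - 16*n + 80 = (n + 4)*(n^2 - 9*n + 20) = (n - 4)*(n + 4)*(n - 5)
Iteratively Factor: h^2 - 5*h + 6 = (h - 3)*(h - 2)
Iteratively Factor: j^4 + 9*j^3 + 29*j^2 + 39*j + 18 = (j + 2)*(j^3 + 7*j^2 + 15*j + 9) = (j + 2)*(j + 3)*(j^2 + 4*j + 3) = (j + 1)*(j + 2)*(j + 3)*(j + 3)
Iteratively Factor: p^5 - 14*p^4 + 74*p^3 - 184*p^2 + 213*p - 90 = (p - 2)*(p^4 - 12*p^3 + 50*p^2 - 84*p + 45) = (p - 3)*(p - 2)*(p^3 - 9*p^2 + 23*p - 15) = (p - 3)*(p - 2)*(p - 1)*(p^2 - 8*p + 15) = (p - 5)*(p - 3)*(p - 2)*(p - 1)*(p - 3)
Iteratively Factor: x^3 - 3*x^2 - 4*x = (x + 1)*(x^2 - 4*x) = (x - 4)*(x + 1)*(x)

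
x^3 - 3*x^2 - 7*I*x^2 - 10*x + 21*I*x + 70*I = (x - 5)*(x + 2)*(x - 7*I)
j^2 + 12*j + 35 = (j + 5)*(j + 7)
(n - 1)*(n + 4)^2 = n^3 + 7*n^2 + 8*n - 16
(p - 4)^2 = p^2 - 8*p + 16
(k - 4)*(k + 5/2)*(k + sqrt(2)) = k^3 - 3*k^2/2 + sqrt(2)*k^2 - 10*k - 3*sqrt(2)*k/2 - 10*sqrt(2)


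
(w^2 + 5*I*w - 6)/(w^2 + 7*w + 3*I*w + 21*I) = (w + 2*I)/(w + 7)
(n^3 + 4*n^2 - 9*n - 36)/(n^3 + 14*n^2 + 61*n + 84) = (n - 3)/(n + 7)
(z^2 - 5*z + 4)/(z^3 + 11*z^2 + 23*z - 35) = (z - 4)/(z^2 + 12*z + 35)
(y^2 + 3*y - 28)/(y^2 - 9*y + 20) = (y + 7)/(y - 5)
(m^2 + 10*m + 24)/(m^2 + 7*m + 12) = (m + 6)/(m + 3)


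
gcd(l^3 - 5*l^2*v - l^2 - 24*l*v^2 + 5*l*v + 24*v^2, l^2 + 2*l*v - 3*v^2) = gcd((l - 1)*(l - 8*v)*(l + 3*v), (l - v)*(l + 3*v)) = l + 3*v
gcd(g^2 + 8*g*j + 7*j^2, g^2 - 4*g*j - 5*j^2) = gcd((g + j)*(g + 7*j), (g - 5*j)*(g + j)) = g + j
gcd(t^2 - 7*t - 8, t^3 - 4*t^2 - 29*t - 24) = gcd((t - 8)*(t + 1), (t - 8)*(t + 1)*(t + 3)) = t^2 - 7*t - 8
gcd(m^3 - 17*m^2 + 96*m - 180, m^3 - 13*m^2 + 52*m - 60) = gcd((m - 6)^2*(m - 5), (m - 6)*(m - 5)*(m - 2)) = m^2 - 11*m + 30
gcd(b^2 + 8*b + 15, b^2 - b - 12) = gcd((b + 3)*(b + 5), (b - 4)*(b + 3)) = b + 3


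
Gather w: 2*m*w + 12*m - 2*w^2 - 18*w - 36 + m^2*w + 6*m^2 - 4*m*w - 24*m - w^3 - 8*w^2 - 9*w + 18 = 6*m^2 - 12*m - w^3 - 10*w^2 + w*(m^2 - 2*m - 27) - 18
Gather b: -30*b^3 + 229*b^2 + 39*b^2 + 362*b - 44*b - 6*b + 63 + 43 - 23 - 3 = -30*b^3 + 268*b^2 + 312*b + 80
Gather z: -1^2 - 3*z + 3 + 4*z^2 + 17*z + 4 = 4*z^2 + 14*z + 6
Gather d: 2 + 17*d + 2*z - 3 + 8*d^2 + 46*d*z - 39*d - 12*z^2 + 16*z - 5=8*d^2 + d*(46*z - 22) - 12*z^2 + 18*z - 6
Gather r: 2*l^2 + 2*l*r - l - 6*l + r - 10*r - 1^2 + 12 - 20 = 2*l^2 - 7*l + r*(2*l - 9) - 9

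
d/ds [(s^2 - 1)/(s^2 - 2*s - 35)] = 2*(-s^2 - 34*s - 1)/(s^4 - 4*s^3 - 66*s^2 + 140*s + 1225)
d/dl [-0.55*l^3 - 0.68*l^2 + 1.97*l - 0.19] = -1.65*l^2 - 1.36*l + 1.97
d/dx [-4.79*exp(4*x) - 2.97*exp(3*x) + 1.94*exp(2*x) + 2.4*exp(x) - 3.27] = (-19.16*exp(3*x) - 8.91*exp(2*x) + 3.88*exp(x) + 2.4)*exp(x)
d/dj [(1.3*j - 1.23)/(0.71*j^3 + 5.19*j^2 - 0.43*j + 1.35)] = (-1.846*j^3 - 4.1271*j^2 + 12.7674*j + 1.2261)/(0.5041*j^6 + 7.3698*j^5 + 26.3255*j^4 - 2.5464*j^3 + 14.1979*j^2 - 1.161*j + 1.8225)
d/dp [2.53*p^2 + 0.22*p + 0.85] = 5.06*p + 0.22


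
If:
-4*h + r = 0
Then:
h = r/4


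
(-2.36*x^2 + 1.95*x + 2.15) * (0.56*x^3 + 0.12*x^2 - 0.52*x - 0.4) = -1.3216*x^5 + 0.8088*x^4 + 2.6652*x^3 + 0.188*x^2 - 1.898*x - 0.86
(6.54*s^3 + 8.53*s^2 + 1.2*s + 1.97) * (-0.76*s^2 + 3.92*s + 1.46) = -4.9704*s^5 + 19.154*s^4 + 42.074*s^3 + 15.6606*s^2 + 9.4744*s + 2.8762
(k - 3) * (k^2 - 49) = k^3 - 3*k^2 - 49*k + 147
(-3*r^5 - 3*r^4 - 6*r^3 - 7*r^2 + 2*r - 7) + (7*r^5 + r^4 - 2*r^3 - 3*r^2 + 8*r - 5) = 4*r^5 - 2*r^4 - 8*r^3 - 10*r^2 + 10*r - 12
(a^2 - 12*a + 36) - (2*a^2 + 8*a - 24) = -a^2 - 20*a + 60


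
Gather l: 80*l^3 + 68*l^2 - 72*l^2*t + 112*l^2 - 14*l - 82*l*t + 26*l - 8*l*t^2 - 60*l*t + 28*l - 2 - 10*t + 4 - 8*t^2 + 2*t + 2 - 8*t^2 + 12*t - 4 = 80*l^3 + l^2*(180 - 72*t) + l*(-8*t^2 - 142*t + 40) - 16*t^2 + 4*t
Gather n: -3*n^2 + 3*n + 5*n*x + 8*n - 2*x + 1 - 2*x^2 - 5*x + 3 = -3*n^2 + n*(5*x + 11) - 2*x^2 - 7*x + 4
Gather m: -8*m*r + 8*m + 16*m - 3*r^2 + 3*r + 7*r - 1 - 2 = m*(24 - 8*r) - 3*r^2 + 10*r - 3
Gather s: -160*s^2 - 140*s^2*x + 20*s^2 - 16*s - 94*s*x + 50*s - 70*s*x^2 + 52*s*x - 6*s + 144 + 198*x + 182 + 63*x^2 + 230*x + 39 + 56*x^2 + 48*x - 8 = s^2*(-140*x - 140) + s*(-70*x^2 - 42*x + 28) + 119*x^2 + 476*x + 357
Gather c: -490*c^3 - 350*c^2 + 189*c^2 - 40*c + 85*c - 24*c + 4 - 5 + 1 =-490*c^3 - 161*c^2 + 21*c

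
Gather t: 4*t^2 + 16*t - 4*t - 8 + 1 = 4*t^2 + 12*t - 7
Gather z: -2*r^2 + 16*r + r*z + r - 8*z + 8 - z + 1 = -2*r^2 + 17*r + z*(r - 9) + 9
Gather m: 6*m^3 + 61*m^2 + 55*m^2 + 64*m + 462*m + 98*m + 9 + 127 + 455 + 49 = 6*m^3 + 116*m^2 + 624*m + 640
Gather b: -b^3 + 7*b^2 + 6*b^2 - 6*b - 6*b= -b^3 + 13*b^2 - 12*b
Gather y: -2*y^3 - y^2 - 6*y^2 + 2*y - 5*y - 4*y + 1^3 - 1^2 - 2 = -2*y^3 - 7*y^2 - 7*y - 2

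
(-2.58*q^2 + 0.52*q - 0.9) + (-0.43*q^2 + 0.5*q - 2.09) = -3.01*q^2 + 1.02*q - 2.99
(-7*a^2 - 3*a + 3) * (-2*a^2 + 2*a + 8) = 14*a^4 - 8*a^3 - 68*a^2 - 18*a + 24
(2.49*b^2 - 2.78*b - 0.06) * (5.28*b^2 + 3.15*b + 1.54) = 13.1472*b^4 - 6.8349*b^3 - 5.2392*b^2 - 4.4702*b - 0.0924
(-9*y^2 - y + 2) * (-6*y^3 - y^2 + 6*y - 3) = 54*y^5 + 15*y^4 - 65*y^3 + 19*y^2 + 15*y - 6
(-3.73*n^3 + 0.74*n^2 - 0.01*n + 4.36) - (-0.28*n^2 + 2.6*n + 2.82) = -3.73*n^3 + 1.02*n^2 - 2.61*n + 1.54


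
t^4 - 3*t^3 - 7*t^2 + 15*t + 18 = (t - 3)^2*(t + 1)*(t + 2)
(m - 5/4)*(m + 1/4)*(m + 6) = m^3 + 5*m^2 - 101*m/16 - 15/8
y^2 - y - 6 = (y - 3)*(y + 2)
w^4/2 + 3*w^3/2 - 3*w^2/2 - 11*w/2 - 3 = (w/2 + 1/2)*(w - 2)*(w + 1)*(w + 3)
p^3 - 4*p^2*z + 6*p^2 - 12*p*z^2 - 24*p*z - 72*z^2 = (p + 6)*(p - 6*z)*(p + 2*z)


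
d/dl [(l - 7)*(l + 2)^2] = 3*(l - 4)*(l + 2)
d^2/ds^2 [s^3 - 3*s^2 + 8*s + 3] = 6*s - 6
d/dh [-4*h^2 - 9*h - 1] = -8*h - 9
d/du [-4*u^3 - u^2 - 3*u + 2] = -12*u^2 - 2*u - 3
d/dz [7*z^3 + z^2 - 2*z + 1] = 21*z^2 + 2*z - 2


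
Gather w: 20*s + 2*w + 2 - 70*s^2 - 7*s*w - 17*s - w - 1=-70*s^2 + 3*s + w*(1 - 7*s) + 1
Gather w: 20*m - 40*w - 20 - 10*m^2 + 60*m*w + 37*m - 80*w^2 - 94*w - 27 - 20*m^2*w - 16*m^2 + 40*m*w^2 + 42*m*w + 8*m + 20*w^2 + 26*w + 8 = -26*m^2 + 65*m + w^2*(40*m - 60) + w*(-20*m^2 + 102*m - 108) - 39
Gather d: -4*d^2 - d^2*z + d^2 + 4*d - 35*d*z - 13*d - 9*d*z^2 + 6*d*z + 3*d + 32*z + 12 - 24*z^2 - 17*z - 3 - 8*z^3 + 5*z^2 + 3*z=d^2*(-z - 3) + d*(-9*z^2 - 29*z - 6) - 8*z^3 - 19*z^2 + 18*z + 9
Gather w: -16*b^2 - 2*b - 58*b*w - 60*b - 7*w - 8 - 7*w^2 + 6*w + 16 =-16*b^2 - 62*b - 7*w^2 + w*(-58*b - 1) + 8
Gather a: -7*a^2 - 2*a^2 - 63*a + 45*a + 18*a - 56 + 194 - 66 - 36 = 36 - 9*a^2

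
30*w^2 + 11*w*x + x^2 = (5*w + x)*(6*w + x)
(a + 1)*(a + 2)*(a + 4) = a^3 + 7*a^2 + 14*a + 8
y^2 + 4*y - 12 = (y - 2)*(y + 6)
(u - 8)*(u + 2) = u^2 - 6*u - 16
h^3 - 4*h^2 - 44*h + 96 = (h - 8)*(h - 2)*(h + 6)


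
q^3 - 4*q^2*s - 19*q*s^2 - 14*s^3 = (q - 7*s)*(q + s)*(q + 2*s)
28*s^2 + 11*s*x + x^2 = (4*s + x)*(7*s + x)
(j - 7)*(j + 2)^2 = j^3 - 3*j^2 - 24*j - 28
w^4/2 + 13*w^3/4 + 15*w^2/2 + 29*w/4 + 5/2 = (w/2 + 1/2)*(w + 1)*(w + 2)*(w + 5/2)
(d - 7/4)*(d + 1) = d^2 - 3*d/4 - 7/4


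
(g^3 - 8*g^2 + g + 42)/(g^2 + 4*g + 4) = (g^2 - 10*g + 21)/(g + 2)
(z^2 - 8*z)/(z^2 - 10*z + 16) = z/(z - 2)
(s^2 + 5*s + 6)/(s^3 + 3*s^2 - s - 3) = (s + 2)/(s^2 - 1)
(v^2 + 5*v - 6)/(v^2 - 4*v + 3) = (v + 6)/(v - 3)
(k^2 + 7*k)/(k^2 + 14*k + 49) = k/(k + 7)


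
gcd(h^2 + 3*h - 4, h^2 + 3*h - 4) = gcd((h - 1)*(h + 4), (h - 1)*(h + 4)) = h^2 + 3*h - 4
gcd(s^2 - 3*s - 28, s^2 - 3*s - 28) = s^2 - 3*s - 28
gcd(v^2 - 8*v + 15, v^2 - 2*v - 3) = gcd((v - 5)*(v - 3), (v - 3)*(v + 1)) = v - 3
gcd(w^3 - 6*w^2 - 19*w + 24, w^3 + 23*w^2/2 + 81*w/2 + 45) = w + 3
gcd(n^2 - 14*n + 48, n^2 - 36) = n - 6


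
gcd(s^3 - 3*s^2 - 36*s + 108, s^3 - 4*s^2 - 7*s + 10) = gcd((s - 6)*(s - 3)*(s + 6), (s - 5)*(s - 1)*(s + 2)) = 1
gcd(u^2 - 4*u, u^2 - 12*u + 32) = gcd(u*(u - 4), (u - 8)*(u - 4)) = u - 4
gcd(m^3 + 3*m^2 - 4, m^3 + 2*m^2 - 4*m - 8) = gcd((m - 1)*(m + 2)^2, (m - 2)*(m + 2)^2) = m^2 + 4*m + 4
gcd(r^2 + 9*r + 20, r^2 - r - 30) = r + 5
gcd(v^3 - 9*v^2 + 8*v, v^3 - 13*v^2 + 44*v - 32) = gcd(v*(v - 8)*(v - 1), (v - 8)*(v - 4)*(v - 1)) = v^2 - 9*v + 8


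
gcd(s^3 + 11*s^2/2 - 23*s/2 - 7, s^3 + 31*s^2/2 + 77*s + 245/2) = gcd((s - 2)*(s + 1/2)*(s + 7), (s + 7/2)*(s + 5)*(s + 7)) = s + 7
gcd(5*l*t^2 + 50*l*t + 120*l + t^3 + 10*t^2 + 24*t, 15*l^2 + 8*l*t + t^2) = 5*l + t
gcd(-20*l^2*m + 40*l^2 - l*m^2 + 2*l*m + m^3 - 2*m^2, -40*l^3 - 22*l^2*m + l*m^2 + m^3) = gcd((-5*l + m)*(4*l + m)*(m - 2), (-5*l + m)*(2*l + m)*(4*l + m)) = 20*l^2 + l*m - m^2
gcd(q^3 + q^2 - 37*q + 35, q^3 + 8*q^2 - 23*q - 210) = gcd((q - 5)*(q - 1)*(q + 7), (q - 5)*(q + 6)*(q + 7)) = q^2 + 2*q - 35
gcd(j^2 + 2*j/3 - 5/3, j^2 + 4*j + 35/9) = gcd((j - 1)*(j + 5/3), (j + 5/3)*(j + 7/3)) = j + 5/3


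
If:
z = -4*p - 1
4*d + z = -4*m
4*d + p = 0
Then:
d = z/16 + 1/16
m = -5*z/16 - 1/16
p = -z/4 - 1/4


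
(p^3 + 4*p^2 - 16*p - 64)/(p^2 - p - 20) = (p^2 - 16)/(p - 5)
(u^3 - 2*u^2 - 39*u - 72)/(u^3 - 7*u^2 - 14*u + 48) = (u + 3)/(u - 2)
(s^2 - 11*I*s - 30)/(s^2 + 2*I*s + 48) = (s - 5*I)/(s + 8*I)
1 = 1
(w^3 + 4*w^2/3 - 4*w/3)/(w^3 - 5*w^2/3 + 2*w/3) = (w + 2)/(w - 1)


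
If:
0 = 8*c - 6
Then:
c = 3/4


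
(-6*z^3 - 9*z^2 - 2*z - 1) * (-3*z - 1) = 18*z^4 + 33*z^3 + 15*z^2 + 5*z + 1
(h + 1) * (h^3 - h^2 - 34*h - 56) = h^4 - 35*h^2 - 90*h - 56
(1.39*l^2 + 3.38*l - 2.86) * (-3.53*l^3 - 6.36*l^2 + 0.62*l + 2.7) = -4.9067*l^5 - 20.7718*l^4 - 10.5392*l^3 + 24.0382*l^2 + 7.3528*l - 7.722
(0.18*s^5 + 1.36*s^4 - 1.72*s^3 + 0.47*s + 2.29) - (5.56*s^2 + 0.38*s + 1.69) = 0.18*s^5 + 1.36*s^4 - 1.72*s^3 - 5.56*s^2 + 0.09*s + 0.6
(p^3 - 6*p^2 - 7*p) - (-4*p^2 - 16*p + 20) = p^3 - 2*p^2 + 9*p - 20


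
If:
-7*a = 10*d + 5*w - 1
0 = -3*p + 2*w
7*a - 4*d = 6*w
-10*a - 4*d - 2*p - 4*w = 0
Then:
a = -2/461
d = 73/461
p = -34/461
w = -51/461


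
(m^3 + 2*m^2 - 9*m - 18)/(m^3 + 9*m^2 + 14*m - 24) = (m^3 + 2*m^2 - 9*m - 18)/(m^3 + 9*m^2 + 14*m - 24)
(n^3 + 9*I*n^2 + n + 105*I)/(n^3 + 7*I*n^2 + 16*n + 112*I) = (n^2 + 2*I*n + 15)/(n^2 + 16)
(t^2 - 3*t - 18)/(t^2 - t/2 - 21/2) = 2*(t - 6)/(2*t - 7)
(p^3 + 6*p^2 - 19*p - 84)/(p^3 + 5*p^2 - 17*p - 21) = (p^2 - p - 12)/(p^2 - 2*p - 3)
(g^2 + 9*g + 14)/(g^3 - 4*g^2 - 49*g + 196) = (g + 2)/(g^2 - 11*g + 28)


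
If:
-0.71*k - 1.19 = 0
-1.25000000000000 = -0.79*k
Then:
No Solution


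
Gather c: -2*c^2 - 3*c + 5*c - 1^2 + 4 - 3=-2*c^2 + 2*c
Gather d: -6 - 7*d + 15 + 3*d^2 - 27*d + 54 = 3*d^2 - 34*d + 63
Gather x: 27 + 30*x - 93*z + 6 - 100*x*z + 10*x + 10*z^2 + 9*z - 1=x*(40 - 100*z) + 10*z^2 - 84*z + 32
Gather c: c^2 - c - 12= c^2 - c - 12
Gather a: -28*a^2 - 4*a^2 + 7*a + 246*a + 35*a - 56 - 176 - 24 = -32*a^2 + 288*a - 256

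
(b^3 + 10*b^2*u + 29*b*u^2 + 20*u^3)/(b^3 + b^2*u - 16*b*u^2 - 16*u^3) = (-b - 5*u)/(-b + 4*u)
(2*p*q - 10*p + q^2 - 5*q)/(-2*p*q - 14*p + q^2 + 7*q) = (-2*p*q + 10*p - q^2 + 5*q)/(2*p*q + 14*p - q^2 - 7*q)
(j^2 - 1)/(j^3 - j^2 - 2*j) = (j - 1)/(j*(j - 2))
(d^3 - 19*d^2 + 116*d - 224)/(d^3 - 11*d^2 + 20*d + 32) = (d - 7)/(d + 1)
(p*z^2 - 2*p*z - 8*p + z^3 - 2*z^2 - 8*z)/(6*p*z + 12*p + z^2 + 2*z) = (p*z - 4*p + z^2 - 4*z)/(6*p + z)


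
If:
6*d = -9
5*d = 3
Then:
No Solution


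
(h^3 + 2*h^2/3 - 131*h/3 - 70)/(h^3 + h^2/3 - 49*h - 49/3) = (3*h^2 + 23*h + 30)/(3*h^2 + 22*h + 7)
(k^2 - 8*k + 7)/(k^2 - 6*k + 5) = (k - 7)/(k - 5)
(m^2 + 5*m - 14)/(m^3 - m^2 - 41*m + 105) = (m - 2)/(m^2 - 8*m + 15)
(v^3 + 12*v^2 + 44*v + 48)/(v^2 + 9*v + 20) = (v^2 + 8*v + 12)/(v + 5)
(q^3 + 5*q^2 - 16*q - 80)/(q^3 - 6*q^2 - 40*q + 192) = (q^2 + 9*q + 20)/(q^2 - 2*q - 48)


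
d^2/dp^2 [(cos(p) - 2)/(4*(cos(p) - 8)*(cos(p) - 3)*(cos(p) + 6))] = (2222*(1 - cos(p)^2)^2 - 54*sin(p)^6 - 4*cos(p)^7 - 21*cos(p)^6 - 297*cos(p)^5 - 5358*cos(p)^3 + 5998*cos(p)^2 - 5112*cos(p) - 8)/(4*(cos(p) - 8)^3*(cos(p) - 3)^3*(cos(p) + 6)^3)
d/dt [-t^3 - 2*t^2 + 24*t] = -3*t^2 - 4*t + 24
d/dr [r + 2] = 1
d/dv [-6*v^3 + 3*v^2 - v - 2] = -18*v^2 + 6*v - 1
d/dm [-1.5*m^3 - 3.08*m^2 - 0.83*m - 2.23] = -4.5*m^2 - 6.16*m - 0.83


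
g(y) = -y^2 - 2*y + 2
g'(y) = -2*y - 2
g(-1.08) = 2.99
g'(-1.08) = 0.16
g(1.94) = -5.64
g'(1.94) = -5.88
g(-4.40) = -8.56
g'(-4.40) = 6.80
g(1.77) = -4.67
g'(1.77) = -5.54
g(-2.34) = 1.20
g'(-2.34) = 2.68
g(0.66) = 0.24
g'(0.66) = -3.32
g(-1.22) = 2.95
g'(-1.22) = 0.44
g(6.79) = -57.68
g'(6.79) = -15.58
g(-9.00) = -61.00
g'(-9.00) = 16.00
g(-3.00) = -1.00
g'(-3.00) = 4.00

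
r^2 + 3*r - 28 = (r - 4)*(r + 7)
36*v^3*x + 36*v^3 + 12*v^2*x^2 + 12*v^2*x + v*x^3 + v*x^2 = (6*v + x)^2*(v*x + v)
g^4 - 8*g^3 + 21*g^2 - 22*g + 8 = (g - 4)*(g - 2)*(g - 1)^2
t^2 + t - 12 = (t - 3)*(t + 4)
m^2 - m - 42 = (m - 7)*(m + 6)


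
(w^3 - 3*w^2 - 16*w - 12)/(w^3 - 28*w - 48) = (w + 1)/(w + 4)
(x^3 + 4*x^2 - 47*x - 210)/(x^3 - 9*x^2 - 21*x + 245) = (x + 6)/(x - 7)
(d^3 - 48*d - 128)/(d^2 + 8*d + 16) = d - 8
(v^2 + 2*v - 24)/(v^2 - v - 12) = (v + 6)/(v + 3)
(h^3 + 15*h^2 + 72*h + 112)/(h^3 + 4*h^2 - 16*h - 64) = (h + 7)/(h - 4)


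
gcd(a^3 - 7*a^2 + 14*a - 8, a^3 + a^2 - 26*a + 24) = a^2 - 5*a + 4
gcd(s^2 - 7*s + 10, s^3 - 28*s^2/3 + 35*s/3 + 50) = s - 5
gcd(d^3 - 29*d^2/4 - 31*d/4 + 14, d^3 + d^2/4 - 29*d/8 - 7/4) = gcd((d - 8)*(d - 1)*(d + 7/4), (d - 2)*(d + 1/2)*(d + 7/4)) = d + 7/4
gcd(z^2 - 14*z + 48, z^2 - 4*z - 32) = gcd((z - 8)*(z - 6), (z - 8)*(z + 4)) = z - 8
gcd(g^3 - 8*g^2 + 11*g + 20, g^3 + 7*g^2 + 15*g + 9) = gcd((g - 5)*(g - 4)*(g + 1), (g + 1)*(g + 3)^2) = g + 1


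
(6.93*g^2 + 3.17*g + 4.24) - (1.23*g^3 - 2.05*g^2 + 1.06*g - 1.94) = -1.23*g^3 + 8.98*g^2 + 2.11*g + 6.18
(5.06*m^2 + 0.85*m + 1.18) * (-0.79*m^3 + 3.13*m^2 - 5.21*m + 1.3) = -3.9974*m^5 + 15.1663*m^4 - 24.6343*m^3 + 5.8429*m^2 - 5.0428*m + 1.534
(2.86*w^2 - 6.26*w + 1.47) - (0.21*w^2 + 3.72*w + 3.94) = 2.65*w^2 - 9.98*w - 2.47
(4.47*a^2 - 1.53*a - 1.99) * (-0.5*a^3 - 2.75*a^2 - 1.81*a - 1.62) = -2.235*a^5 - 11.5275*a^4 - 2.8882*a^3 + 1.0004*a^2 + 6.0805*a + 3.2238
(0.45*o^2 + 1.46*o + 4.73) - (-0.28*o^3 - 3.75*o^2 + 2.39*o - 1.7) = 0.28*o^3 + 4.2*o^2 - 0.93*o + 6.43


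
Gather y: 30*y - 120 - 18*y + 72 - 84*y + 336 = 288 - 72*y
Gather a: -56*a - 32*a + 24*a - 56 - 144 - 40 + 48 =-64*a - 192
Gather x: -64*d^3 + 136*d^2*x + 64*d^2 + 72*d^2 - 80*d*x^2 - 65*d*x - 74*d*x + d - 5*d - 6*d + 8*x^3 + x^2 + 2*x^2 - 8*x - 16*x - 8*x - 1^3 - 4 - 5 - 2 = -64*d^3 + 136*d^2 - 10*d + 8*x^3 + x^2*(3 - 80*d) + x*(136*d^2 - 139*d - 32) - 12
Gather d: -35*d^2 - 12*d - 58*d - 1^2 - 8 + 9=-35*d^2 - 70*d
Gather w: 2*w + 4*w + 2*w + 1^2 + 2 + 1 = 8*w + 4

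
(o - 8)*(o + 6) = o^2 - 2*o - 48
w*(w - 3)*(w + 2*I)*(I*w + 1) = I*w^4 - w^3 - 3*I*w^3 + 3*w^2 + 2*I*w^2 - 6*I*w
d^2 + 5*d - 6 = (d - 1)*(d + 6)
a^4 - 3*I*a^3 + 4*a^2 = a^2*(a - 4*I)*(a + I)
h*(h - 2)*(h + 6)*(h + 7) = h^4 + 11*h^3 + 16*h^2 - 84*h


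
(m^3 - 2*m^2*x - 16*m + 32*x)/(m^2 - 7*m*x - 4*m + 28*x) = (-m^2 + 2*m*x - 4*m + 8*x)/(-m + 7*x)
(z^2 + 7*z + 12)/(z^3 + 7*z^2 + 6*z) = (z^2 + 7*z + 12)/(z*(z^2 + 7*z + 6))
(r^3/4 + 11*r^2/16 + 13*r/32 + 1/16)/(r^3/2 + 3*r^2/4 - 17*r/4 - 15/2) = (8*r^2 + 6*r + 1)/(8*(2*r^2 - r - 15))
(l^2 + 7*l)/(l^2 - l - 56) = l/(l - 8)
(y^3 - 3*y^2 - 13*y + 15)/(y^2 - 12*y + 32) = (y^3 - 3*y^2 - 13*y + 15)/(y^2 - 12*y + 32)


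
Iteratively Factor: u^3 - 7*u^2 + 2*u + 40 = (u + 2)*(u^2 - 9*u + 20) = (u - 5)*(u + 2)*(u - 4)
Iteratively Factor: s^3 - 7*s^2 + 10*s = (s - 5)*(s^2 - 2*s) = (s - 5)*(s - 2)*(s)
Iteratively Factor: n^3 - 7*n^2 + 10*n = (n)*(n^2 - 7*n + 10) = n*(n - 2)*(n - 5)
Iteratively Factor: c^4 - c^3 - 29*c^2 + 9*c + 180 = (c + 4)*(c^3 - 5*c^2 - 9*c + 45) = (c - 5)*(c + 4)*(c^2 - 9) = (c - 5)*(c - 3)*(c + 4)*(c + 3)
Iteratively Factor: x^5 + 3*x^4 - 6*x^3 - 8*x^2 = (x + 1)*(x^4 + 2*x^3 - 8*x^2) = (x - 2)*(x + 1)*(x^3 + 4*x^2) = x*(x - 2)*(x + 1)*(x^2 + 4*x) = x^2*(x - 2)*(x + 1)*(x + 4)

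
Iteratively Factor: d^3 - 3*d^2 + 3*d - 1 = (d - 1)*(d^2 - 2*d + 1) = (d - 1)^2*(d - 1)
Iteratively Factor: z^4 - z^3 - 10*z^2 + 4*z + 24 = (z + 2)*(z^3 - 3*z^2 - 4*z + 12) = (z - 3)*(z + 2)*(z^2 - 4) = (z - 3)*(z - 2)*(z + 2)*(z + 2)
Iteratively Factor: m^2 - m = (m - 1)*(m)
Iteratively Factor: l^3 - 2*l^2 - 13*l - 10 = (l + 2)*(l^2 - 4*l - 5) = (l + 1)*(l + 2)*(l - 5)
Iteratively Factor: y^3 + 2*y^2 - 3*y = (y - 1)*(y^2 + 3*y) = (y - 1)*(y + 3)*(y)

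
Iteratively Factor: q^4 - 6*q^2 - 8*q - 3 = (q + 1)*(q^3 - q^2 - 5*q - 3) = (q + 1)^2*(q^2 - 2*q - 3) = (q - 3)*(q + 1)^2*(q + 1)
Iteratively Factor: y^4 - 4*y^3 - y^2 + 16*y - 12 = (y - 2)*(y^3 - 2*y^2 - 5*y + 6) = (y - 2)*(y + 2)*(y^2 - 4*y + 3) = (y - 2)*(y - 1)*(y + 2)*(y - 3)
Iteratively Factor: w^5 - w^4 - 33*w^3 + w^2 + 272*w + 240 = (w + 3)*(w^4 - 4*w^3 - 21*w^2 + 64*w + 80) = (w + 1)*(w + 3)*(w^3 - 5*w^2 - 16*w + 80) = (w - 5)*(w + 1)*(w + 3)*(w^2 - 16) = (w - 5)*(w + 1)*(w + 3)*(w + 4)*(w - 4)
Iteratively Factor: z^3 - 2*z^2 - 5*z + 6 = (z - 1)*(z^2 - z - 6) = (z - 3)*(z - 1)*(z + 2)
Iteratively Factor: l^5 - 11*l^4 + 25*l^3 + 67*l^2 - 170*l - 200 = (l - 4)*(l^4 - 7*l^3 - 3*l^2 + 55*l + 50) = (l - 5)*(l - 4)*(l^3 - 2*l^2 - 13*l - 10) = (l - 5)*(l - 4)*(l + 2)*(l^2 - 4*l - 5) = (l - 5)*(l - 4)*(l + 1)*(l + 2)*(l - 5)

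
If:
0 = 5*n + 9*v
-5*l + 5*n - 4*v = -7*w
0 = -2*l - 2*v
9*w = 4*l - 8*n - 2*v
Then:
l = 0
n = 0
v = 0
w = 0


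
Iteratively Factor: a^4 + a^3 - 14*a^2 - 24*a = (a)*(a^3 + a^2 - 14*a - 24) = a*(a + 2)*(a^2 - a - 12) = a*(a + 2)*(a + 3)*(a - 4)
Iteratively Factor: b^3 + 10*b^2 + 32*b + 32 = (b + 4)*(b^2 + 6*b + 8) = (b + 4)^2*(b + 2)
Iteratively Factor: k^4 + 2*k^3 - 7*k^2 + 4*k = (k)*(k^3 + 2*k^2 - 7*k + 4) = k*(k + 4)*(k^2 - 2*k + 1) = k*(k - 1)*(k + 4)*(k - 1)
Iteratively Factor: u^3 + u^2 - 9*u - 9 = (u + 3)*(u^2 - 2*u - 3) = (u - 3)*(u + 3)*(u + 1)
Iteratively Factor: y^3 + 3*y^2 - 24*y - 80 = (y + 4)*(y^2 - y - 20) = (y - 5)*(y + 4)*(y + 4)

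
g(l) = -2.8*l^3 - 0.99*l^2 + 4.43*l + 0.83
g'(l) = -8.4*l^2 - 1.98*l + 4.43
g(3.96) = -171.03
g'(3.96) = -135.14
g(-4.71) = 250.57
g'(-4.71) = -172.59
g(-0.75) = -1.87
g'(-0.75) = 1.19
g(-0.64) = -1.68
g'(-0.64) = 2.26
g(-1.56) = 2.14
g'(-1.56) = -12.92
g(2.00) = -16.67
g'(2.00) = -33.13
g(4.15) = -197.96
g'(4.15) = -148.46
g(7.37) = -1141.18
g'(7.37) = -466.42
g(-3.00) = 54.23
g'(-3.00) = -65.23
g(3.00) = -70.39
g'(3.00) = -77.11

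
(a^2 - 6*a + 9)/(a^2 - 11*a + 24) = (a - 3)/(a - 8)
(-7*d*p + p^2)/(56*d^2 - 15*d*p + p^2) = p/(-8*d + p)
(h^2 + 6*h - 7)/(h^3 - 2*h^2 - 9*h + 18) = (h^2 + 6*h - 7)/(h^3 - 2*h^2 - 9*h + 18)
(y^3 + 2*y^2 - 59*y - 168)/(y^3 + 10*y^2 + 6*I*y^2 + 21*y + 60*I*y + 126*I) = (y - 8)/(y + 6*I)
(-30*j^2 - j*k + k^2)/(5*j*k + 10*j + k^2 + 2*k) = (-6*j + k)/(k + 2)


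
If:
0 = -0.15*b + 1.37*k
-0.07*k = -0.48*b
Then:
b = 0.00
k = 0.00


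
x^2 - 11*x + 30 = (x - 6)*(x - 5)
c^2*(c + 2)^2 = c^4 + 4*c^3 + 4*c^2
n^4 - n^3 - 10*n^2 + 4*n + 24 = (n - 3)*(n - 2)*(n + 2)^2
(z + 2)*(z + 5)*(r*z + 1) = r*z^3 + 7*r*z^2 + 10*r*z + z^2 + 7*z + 10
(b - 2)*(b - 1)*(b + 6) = b^3 + 3*b^2 - 16*b + 12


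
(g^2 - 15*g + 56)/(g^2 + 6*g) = (g^2 - 15*g + 56)/(g*(g + 6))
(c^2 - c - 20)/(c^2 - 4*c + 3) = (c^2 - c - 20)/(c^2 - 4*c + 3)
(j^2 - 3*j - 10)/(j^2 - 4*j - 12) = (j - 5)/(j - 6)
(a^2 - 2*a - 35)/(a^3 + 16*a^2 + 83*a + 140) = (a - 7)/(a^2 + 11*a + 28)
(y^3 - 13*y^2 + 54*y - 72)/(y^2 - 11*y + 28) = (y^2 - 9*y + 18)/(y - 7)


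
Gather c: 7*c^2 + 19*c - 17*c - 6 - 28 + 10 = 7*c^2 + 2*c - 24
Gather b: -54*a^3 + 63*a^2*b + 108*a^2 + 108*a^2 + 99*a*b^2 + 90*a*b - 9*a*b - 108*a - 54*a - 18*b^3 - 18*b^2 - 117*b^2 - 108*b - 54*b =-54*a^3 + 216*a^2 - 162*a - 18*b^3 + b^2*(99*a - 135) + b*(63*a^2 + 81*a - 162)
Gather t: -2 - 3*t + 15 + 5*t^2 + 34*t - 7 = 5*t^2 + 31*t + 6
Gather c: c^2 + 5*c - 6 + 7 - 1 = c^2 + 5*c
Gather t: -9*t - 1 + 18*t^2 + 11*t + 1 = 18*t^2 + 2*t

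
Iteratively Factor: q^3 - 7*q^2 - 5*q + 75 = (q + 3)*(q^2 - 10*q + 25) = (q - 5)*(q + 3)*(q - 5)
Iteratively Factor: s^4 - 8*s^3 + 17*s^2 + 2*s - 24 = (s - 3)*(s^3 - 5*s^2 + 2*s + 8) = (s - 3)*(s + 1)*(s^2 - 6*s + 8) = (s - 3)*(s - 2)*(s + 1)*(s - 4)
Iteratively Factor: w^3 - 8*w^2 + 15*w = (w)*(w^2 - 8*w + 15) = w*(w - 3)*(w - 5)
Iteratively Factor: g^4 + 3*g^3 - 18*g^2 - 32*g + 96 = (g - 3)*(g^3 + 6*g^2 - 32) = (g - 3)*(g + 4)*(g^2 + 2*g - 8) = (g - 3)*(g - 2)*(g + 4)*(g + 4)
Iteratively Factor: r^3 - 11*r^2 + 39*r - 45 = (r - 3)*(r^2 - 8*r + 15) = (r - 3)^2*(r - 5)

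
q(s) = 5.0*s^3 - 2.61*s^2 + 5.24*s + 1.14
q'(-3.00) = 155.90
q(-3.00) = -173.07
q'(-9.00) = 1267.22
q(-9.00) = -3902.43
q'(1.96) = 52.63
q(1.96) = 39.03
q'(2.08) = 59.28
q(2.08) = 45.74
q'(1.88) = 48.44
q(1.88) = 34.99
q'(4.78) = 323.01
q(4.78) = 512.63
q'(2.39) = 78.45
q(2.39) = 67.01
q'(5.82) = 482.95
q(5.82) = 928.92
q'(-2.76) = 133.91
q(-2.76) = -138.33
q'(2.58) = 91.62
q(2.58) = 83.15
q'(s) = 15.0*s^2 - 5.22*s + 5.24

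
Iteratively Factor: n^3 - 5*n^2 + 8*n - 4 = (n - 2)*(n^2 - 3*n + 2) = (n - 2)*(n - 1)*(n - 2)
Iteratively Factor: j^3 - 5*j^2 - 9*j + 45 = (j - 5)*(j^2 - 9) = (j - 5)*(j - 3)*(j + 3)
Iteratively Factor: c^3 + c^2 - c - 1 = (c - 1)*(c^2 + 2*c + 1) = (c - 1)*(c + 1)*(c + 1)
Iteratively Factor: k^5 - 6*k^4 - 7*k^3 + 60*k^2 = (k)*(k^4 - 6*k^3 - 7*k^2 + 60*k) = k*(k - 4)*(k^3 - 2*k^2 - 15*k) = k^2*(k - 4)*(k^2 - 2*k - 15) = k^2*(k - 4)*(k + 3)*(k - 5)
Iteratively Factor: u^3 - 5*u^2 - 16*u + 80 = (u - 4)*(u^2 - u - 20) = (u - 4)*(u + 4)*(u - 5)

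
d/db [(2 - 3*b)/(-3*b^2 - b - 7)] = (9*b^2 + 3*b - (3*b - 2)*(6*b + 1) + 21)/(3*b^2 + b + 7)^2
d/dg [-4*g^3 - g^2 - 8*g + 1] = -12*g^2 - 2*g - 8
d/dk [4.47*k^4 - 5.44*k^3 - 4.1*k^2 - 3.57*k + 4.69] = 17.88*k^3 - 16.32*k^2 - 8.2*k - 3.57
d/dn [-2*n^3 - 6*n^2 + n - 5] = -6*n^2 - 12*n + 1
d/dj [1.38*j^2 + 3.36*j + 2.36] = 2.76*j + 3.36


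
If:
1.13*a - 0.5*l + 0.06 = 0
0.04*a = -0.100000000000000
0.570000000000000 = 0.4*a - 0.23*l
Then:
No Solution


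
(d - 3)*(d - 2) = d^2 - 5*d + 6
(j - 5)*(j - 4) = j^2 - 9*j + 20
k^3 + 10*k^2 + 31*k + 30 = (k + 2)*(k + 3)*(k + 5)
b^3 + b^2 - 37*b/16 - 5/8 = (b - 5/4)*(b + 1/4)*(b + 2)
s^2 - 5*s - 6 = (s - 6)*(s + 1)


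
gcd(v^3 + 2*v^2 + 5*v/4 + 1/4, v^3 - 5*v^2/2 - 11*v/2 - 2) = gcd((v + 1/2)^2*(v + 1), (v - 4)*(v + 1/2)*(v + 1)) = v^2 + 3*v/2 + 1/2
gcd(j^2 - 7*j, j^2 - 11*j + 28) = j - 7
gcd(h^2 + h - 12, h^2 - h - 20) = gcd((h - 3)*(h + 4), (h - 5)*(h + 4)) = h + 4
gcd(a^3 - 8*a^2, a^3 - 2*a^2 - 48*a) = a^2 - 8*a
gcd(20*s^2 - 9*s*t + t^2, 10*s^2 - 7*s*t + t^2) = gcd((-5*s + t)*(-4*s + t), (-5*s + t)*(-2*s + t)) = 5*s - t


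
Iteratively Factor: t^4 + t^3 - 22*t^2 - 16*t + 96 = (t + 3)*(t^3 - 2*t^2 - 16*t + 32) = (t - 2)*(t + 3)*(t^2 - 16) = (t - 2)*(t + 3)*(t + 4)*(t - 4)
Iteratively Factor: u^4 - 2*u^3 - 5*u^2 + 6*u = (u - 3)*(u^3 + u^2 - 2*u) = (u - 3)*(u + 2)*(u^2 - u) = (u - 3)*(u - 1)*(u + 2)*(u)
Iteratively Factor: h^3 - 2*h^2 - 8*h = (h)*(h^2 - 2*h - 8) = h*(h + 2)*(h - 4)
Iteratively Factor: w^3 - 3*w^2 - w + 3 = (w - 3)*(w^2 - 1) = (w - 3)*(w - 1)*(w + 1)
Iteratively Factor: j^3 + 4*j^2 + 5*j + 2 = (j + 1)*(j^2 + 3*j + 2) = (j + 1)*(j + 2)*(j + 1)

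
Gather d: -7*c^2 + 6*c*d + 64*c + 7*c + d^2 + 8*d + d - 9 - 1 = -7*c^2 + 71*c + d^2 + d*(6*c + 9) - 10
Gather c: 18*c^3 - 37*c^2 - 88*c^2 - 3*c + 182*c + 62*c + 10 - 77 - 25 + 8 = 18*c^3 - 125*c^2 + 241*c - 84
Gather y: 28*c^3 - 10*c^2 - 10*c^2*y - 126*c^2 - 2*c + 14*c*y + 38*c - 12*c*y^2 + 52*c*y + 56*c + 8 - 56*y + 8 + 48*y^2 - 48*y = 28*c^3 - 136*c^2 + 92*c + y^2*(48 - 12*c) + y*(-10*c^2 + 66*c - 104) + 16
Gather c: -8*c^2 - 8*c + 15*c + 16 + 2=-8*c^2 + 7*c + 18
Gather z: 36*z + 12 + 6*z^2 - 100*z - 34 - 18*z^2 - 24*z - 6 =-12*z^2 - 88*z - 28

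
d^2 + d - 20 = (d - 4)*(d + 5)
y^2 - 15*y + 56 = (y - 8)*(y - 7)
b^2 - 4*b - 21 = (b - 7)*(b + 3)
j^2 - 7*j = j*(j - 7)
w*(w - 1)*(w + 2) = w^3 + w^2 - 2*w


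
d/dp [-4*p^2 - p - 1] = -8*p - 1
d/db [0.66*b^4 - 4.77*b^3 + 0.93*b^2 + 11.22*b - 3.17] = 2.64*b^3 - 14.31*b^2 + 1.86*b + 11.22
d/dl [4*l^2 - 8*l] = 8*l - 8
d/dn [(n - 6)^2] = 2*n - 12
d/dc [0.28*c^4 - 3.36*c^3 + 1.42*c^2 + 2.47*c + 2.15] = 1.12*c^3 - 10.08*c^2 + 2.84*c + 2.47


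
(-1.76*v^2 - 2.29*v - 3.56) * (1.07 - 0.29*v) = 0.5104*v^3 - 1.2191*v^2 - 1.4179*v - 3.8092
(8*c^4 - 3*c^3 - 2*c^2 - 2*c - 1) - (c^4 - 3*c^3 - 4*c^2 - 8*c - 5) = 7*c^4 + 2*c^2 + 6*c + 4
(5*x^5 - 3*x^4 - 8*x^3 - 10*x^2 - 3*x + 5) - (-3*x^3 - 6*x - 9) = 5*x^5 - 3*x^4 - 5*x^3 - 10*x^2 + 3*x + 14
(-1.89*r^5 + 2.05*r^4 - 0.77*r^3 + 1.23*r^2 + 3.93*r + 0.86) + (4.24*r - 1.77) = -1.89*r^5 + 2.05*r^4 - 0.77*r^3 + 1.23*r^2 + 8.17*r - 0.91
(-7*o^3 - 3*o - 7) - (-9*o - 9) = -7*o^3 + 6*o + 2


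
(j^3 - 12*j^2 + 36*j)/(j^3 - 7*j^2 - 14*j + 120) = j*(j - 6)/(j^2 - j - 20)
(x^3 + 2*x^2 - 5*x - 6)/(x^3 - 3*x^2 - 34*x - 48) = (x^2 - x - 2)/(x^2 - 6*x - 16)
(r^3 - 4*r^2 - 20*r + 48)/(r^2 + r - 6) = (r^2 - 2*r - 24)/(r + 3)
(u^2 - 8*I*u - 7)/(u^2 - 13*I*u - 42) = (u - I)/(u - 6*I)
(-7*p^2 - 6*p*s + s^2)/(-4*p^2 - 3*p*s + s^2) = (7*p - s)/(4*p - s)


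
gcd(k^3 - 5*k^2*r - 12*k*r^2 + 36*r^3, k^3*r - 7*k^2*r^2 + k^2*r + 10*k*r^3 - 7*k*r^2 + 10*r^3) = -k + 2*r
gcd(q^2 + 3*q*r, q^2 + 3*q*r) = q^2 + 3*q*r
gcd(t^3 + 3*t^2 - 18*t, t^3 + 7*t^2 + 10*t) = t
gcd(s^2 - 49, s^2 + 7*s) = s + 7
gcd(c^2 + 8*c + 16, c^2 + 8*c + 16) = c^2 + 8*c + 16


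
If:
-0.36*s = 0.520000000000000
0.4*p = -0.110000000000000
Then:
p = -0.28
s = -1.44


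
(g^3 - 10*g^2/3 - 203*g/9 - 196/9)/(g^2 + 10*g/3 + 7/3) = (3*g^2 - 17*g - 28)/(3*(g + 1))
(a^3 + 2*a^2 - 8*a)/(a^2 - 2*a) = a + 4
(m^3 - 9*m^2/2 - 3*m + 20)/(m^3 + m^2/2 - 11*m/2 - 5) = (m - 4)/(m + 1)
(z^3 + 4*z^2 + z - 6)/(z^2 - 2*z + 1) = (z^2 + 5*z + 6)/(z - 1)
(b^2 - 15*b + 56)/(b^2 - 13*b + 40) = (b - 7)/(b - 5)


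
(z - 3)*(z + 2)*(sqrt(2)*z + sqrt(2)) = sqrt(2)*z^3 - 7*sqrt(2)*z - 6*sqrt(2)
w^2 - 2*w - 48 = (w - 8)*(w + 6)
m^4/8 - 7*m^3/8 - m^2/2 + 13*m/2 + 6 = (m/4 + 1/2)*(m/2 + 1/2)*(m - 6)*(m - 4)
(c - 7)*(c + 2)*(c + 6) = c^3 + c^2 - 44*c - 84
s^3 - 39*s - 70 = (s - 7)*(s + 2)*(s + 5)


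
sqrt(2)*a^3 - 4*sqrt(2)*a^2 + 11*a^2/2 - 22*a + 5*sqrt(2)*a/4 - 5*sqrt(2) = (a - 4)*(a + 5*sqrt(2)/2)*(sqrt(2)*a + 1/2)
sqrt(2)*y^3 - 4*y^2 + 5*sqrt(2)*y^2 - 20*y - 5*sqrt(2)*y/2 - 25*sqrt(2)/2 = (y + 5)*(y - 5*sqrt(2)/2)*(sqrt(2)*y + 1)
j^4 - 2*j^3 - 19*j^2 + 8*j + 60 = (j - 5)*(j - 2)*(j + 2)*(j + 3)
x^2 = x^2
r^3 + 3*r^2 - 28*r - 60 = (r - 5)*(r + 2)*(r + 6)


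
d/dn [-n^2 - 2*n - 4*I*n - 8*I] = -2*n - 2 - 4*I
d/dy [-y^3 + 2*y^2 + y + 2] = -3*y^2 + 4*y + 1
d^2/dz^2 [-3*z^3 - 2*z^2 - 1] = -18*z - 4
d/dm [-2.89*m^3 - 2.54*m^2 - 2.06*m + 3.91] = -8.67*m^2 - 5.08*m - 2.06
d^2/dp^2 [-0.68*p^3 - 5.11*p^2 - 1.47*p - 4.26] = -4.08*p - 10.22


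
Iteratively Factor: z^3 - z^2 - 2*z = (z - 2)*(z^2 + z) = (z - 2)*(z + 1)*(z)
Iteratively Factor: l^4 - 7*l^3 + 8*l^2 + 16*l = (l - 4)*(l^3 - 3*l^2 - 4*l) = (l - 4)^2*(l^2 + l) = (l - 4)^2*(l + 1)*(l)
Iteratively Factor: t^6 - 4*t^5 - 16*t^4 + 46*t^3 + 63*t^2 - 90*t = (t - 5)*(t^5 + t^4 - 11*t^3 - 9*t^2 + 18*t) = t*(t - 5)*(t^4 + t^3 - 11*t^2 - 9*t + 18) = t*(t - 5)*(t + 2)*(t^3 - t^2 - 9*t + 9) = t*(t - 5)*(t - 1)*(t + 2)*(t^2 - 9) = t*(t - 5)*(t - 1)*(t + 2)*(t + 3)*(t - 3)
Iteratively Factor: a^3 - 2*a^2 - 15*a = (a)*(a^2 - 2*a - 15) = a*(a - 5)*(a + 3)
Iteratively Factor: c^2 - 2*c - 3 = (c + 1)*(c - 3)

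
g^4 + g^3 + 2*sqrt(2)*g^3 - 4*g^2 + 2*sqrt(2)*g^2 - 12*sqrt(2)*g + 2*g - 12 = (g - 2)*(g + 3)*(g + sqrt(2))^2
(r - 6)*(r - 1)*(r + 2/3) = r^3 - 19*r^2/3 + 4*r/3 + 4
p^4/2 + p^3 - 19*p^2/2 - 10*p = p*(p/2 + 1/2)*(p - 4)*(p + 5)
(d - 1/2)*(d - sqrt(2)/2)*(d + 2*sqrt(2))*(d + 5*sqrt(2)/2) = d^4 - d^3/2 + 4*sqrt(2)*d^3 - 2*sqrt(2)*d^2 + 11*d^2/2 - 5*sqrt(2)*d - 11*d/4 + 5*sqrt(2)/2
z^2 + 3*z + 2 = (z + 1)*(z + 2)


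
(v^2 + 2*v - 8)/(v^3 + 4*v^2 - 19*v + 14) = (v + 4)/(v^2 + 6*v - 7)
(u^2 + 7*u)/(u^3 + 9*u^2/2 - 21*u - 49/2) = 2*u/(2*u^2 - 5*u - 7)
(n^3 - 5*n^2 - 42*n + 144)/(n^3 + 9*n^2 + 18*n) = (n^2 - 11*n + 24)/(n*(n + 3))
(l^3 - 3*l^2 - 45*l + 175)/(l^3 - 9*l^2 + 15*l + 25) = (l + 7)/(l + 1)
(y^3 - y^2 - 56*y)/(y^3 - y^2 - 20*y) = (-y^2 + y + 56)/(-y^2 + y + 20)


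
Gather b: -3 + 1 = -2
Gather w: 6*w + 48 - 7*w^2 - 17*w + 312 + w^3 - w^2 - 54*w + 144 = w^3 - 8*w^2 - 65*w + 504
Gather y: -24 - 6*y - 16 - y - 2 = -7*y - 42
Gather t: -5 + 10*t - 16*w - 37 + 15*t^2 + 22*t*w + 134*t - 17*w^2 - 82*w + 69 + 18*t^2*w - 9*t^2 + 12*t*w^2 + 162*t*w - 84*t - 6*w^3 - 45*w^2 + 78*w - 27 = t^2*(18*w + 6) + t*(12*w^2 + 184*w + 60) - 6*w^3 - 62*w^2 - 20*w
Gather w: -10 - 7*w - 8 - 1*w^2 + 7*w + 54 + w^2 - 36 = 0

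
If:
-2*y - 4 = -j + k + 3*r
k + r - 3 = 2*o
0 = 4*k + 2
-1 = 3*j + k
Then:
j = -1/6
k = -1/2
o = -y/3 - 85/36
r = -2*y/3 - 11/9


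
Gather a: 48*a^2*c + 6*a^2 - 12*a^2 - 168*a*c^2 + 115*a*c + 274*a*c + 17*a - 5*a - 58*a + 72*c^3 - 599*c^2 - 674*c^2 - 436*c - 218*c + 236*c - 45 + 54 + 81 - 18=a^2*(48*c - 6) + a*(-168*c^2 + 389*c - 46) + 72*c^3 - 1273*c^2 - 418*c + 72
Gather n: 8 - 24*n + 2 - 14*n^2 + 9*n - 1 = -14*n^2 - 15*n + 9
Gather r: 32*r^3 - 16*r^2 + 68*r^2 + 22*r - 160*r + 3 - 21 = 32*r^3 + 52*r^2 - 138*r - 18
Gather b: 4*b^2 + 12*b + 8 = 4*b^2 + 12*b + 8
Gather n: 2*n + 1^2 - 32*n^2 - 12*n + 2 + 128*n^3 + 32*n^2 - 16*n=128*n^3 - 26*n + 3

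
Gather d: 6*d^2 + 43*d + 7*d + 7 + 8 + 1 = 6*d^2 + 50*d + 16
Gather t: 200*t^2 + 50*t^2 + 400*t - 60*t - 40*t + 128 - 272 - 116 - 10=250*t^2 + 300*t - 270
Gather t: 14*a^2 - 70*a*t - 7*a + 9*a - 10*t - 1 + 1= 14*a^2 + 2*a + t*(-70*a - 10)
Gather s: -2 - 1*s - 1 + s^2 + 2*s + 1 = s^2 + s - 2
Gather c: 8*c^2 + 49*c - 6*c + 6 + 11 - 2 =8*c^2 + 43*c + 15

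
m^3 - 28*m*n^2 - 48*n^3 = (m - 6*n)*(m + 2*n)*(m + 4*n)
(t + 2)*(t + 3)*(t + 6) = t^3 + 11*t^2 + 36*t + 36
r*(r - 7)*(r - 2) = r^3 - 9*r^2 + 14*r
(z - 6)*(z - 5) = z^2 - 11*z + 30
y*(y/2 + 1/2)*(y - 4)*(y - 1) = y^4/2 - 2*y^3 - y^2/2 + 2*y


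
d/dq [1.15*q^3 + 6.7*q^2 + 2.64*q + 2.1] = 3.45*q^2 + 13.4*q + 2.64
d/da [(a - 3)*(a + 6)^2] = 3*a*(a + 6)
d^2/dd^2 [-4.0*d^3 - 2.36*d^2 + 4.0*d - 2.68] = -24.0*d - 4.72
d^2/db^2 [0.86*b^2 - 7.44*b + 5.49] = 1.72000000000000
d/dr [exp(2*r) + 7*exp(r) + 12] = (2*exp(r) + 7)*exp(r)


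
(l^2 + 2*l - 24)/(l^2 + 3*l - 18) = (l - 4)/(l - 3)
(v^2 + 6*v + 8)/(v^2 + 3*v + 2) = (v + 4)/(v + 1)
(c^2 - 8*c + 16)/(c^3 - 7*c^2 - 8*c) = (-c^2 + 8*c - 16)/(c*(-c^2 + 7*c + 8))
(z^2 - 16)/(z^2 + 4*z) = (z - 4)/z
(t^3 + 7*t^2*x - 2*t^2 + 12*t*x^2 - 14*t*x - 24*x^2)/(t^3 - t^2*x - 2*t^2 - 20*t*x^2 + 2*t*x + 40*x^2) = (-t - 3*x)/(-t + 5*x)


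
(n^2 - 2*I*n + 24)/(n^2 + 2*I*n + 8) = (n - 6*I)/(n - 2*I)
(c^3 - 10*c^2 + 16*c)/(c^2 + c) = (c^2 - 10*c + 16)/(c + 1)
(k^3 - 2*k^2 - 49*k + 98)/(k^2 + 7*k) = k - 9 + 14/k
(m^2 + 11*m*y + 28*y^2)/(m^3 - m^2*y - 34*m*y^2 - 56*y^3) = (-m - 7*y)/(-m^2 + 5*m*y + 14*y^2)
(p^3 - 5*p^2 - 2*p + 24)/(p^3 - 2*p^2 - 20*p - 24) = (p^2 - 7*p + 12)/(p^2 - 4*p - 12)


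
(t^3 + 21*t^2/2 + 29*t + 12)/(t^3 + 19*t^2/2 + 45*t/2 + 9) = (t + 4)/(t + 3)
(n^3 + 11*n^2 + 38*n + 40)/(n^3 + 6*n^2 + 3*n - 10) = (n + 4)/(n - 1)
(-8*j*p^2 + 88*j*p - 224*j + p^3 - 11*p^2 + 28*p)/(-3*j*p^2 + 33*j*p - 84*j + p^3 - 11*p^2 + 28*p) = (-8*j + p)/(-3*j + p)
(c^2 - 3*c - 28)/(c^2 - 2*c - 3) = (-c^2 + 3*c + 28)/(-c^2 + 2*c + 3)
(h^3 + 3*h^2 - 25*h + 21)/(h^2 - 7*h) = (h^3 + 3*h^2 - 25*h + 21)/(h*(h - 7))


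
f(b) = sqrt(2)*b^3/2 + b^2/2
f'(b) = 3*sqrt(2)*b^2/2 + b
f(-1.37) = -0.88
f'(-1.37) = 2.61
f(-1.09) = -0.32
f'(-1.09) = 1.43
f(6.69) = 234.10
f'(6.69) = 101.63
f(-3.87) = -33.50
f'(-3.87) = 27.90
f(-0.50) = 0.04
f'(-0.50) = 0.03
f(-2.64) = -9.53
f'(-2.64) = 12.14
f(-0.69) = 0.01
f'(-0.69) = 0.32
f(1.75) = 5.32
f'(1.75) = 8.25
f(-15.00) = -2273.99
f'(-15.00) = 462.30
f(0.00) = 0.00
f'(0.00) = 0.00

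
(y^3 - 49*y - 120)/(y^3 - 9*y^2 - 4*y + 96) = (y + 5)/(y - 4)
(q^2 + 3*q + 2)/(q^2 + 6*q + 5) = (q + 2)/(q + 5)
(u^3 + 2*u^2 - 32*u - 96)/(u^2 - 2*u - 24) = u + 4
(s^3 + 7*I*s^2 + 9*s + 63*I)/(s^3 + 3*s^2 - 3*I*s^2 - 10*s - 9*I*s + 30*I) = (s^2 + 10*I*s - 21)/(s^2 + 3*s - 10)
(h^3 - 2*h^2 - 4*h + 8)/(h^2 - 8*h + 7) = (h^3 - 2*h^2 - 4*h + 8)/(h^2 - 8*h + 7)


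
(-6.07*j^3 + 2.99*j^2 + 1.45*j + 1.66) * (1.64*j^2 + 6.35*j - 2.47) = -9.9548*j^5 - 33.6409*j^4 + 36.3574*j^3 + 4.5446*j^2 + 6.9595*j - 4.1002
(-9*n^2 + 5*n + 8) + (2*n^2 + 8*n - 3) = -7*n^2 + 13*n + 5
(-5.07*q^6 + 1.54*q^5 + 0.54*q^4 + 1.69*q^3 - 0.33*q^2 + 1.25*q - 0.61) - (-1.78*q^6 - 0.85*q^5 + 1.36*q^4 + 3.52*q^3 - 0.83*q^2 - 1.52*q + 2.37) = -3.29*q^6 + 2.39*q^5 - 0.82*q^4 - 1.83*q^3 + 0.5*q^2 + 2.77*q - 2.98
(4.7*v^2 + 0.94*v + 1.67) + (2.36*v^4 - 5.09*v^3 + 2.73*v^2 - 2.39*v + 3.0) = 2.36*v^4 - 5.09*v^3 + 7.43*v^2 - 1.45*v + 4.67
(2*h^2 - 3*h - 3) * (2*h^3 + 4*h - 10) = 4*h^5 - 6*h^4 + 2*h^3 - 32*h^2 + 18*h + 30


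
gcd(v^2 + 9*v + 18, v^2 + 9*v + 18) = v^2 + 9*v + 18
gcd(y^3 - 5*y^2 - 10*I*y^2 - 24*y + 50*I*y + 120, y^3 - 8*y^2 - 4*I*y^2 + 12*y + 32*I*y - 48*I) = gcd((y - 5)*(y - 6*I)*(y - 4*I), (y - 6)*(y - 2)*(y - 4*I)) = y - 4*I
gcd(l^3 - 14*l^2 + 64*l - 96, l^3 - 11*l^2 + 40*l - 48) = l^2 - 8*l + 16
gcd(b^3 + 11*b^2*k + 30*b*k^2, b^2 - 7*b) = b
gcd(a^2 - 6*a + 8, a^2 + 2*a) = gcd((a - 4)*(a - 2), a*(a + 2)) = 1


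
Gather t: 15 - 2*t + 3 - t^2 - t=-t^2 - 3*t + 18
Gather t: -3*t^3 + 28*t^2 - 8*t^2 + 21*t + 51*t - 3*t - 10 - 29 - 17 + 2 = -3*t^3 + 20*t^2 + 69*t - 54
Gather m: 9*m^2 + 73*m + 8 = 9*m^2 + 73*m + 8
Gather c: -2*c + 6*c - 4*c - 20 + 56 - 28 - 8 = 0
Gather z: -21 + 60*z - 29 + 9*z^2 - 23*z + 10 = 9*z^2 + 37*z - 40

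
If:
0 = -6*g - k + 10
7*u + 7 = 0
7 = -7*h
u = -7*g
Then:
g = 1/7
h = -1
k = 64/7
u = -1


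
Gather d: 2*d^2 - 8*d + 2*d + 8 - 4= 2*d^2 - 6*d + 4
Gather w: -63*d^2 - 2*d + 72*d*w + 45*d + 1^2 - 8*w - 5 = -63*d^2 + 43*d + w*(72*d - 8) - 4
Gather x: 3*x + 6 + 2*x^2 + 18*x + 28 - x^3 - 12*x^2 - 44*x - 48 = -x^3 - 10*x^2 - 23*x - 14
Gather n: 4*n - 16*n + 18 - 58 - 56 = -12*n - 96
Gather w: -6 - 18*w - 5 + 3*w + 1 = -15*w - 10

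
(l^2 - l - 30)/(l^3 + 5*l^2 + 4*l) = (l^2 - l - 30)/(l*(l^2 + 5*l + 4))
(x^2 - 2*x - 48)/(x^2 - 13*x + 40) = (x + 6)/(x - 5)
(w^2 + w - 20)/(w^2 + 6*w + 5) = (w - 4)/(w + 1)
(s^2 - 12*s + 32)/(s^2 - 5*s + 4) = (s - 8)/(s - 1)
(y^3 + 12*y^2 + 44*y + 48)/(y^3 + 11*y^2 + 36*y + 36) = (y + 4)/(y + 3)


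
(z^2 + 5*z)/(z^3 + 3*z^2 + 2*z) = (z + 5)/(z^2 + 3*z + 2)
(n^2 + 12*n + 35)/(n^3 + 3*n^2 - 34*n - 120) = (n + 7)/(n^2 - 2*n - 24)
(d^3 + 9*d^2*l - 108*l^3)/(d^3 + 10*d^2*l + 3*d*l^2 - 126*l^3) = (d + 6*l)/(d + 7*l)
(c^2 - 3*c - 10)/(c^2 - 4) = (c - 5)/(c - 2)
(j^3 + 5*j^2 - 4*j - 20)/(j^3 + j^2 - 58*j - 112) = (j^2 + 3*j - 10)/(j^2 - j - 56)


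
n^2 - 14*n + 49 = (n - 7)^2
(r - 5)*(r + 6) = r^2 + r - 30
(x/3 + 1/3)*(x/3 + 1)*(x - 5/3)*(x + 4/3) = x^4/9 + 11*x^3/27 - 5*x^2/81 - 89*x/81 - 20/27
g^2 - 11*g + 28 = (g - 7)*(g - 4)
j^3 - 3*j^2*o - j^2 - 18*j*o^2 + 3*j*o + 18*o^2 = (j - 1)*(j - 6*o)*(j + 3*o)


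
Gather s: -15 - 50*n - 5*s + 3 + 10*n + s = -40*n - 4*s - 12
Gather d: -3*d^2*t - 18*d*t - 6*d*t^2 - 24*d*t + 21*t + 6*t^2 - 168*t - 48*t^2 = -3*d^2*t + d*(-6*t^2 - 42*t) - 42*t^2 - 147*t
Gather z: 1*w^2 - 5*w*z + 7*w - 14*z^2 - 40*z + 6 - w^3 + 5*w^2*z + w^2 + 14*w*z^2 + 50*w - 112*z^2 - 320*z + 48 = -w^3 + 2*w^2 + 57*w + z^2*(14*w - 126) + z*(5*w^2 - 5*w - 360) + 54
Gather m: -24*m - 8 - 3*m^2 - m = -3*m^2 - 25*m - 8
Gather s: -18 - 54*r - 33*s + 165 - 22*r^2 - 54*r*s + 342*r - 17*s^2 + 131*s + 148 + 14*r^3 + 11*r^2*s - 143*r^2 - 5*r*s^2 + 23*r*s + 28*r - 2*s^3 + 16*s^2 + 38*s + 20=14*r^3 - 165*r^2 + 316*r - 2*s^3 + s^2*(-5*r - 1) + s*(11*r^2 - 31*r + 136) + 315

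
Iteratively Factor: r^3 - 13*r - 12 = (r - 4)*(r^2 + 4*r + 3) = (r - 4)*(r + 3)*(r + 1)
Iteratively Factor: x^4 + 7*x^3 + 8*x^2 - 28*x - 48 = (x + 4)*(x^3 + 3*x^2 - 4*x - 12) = (x + 3)*(x + 4)*(x^2 - 4) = (x + 2)*(x + 3)*(x + 4)*(x - 2)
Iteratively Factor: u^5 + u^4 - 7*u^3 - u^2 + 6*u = (u - 1)*(u^4 + 2*u^3 - 5*u^2 - 6*u) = (u - 1)*(u + 1)*(u^3 + u^2 - 6*u) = (u - 1)*(u + 1)*(u + 3)*(u^2 - 2*u) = u*(u - 1)*(u + 1)*(u + 3)*(u - 2)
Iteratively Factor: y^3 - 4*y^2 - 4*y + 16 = (y + 2)*(y^2 - 6*y + 8) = (y - 4)*(y + 2)*(y - 2)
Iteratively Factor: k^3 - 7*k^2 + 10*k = (k - 2)*(k^2 - 5*k) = k*(k - 2)*(k - 5)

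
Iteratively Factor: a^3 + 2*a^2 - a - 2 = (a + 2)*(a^2 - 1) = (a + 1)*(a + 2)*(a - 1)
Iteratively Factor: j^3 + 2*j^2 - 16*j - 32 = (j + 2)*(j^2 - 16) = (j - 4)*(j + 2)*(j + 4)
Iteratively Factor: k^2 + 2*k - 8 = (k + 4)*(k - 2)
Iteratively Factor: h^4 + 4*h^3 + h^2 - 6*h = (h - 1)*(h^3 + 5*h^2 + 6*h) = h*(h - 1)*(h^2 + 5*h + 6) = h*(h - 1)*(h + 3)*(h + 2)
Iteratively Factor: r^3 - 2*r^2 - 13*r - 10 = (r + 2)*(r^2 - 4*r - 5) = (r - 5)*(r + 2)*(r + 1)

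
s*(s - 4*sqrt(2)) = s^2 - 4*sqrt(2)*s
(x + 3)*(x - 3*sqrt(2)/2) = x^2 - 3*sqrt(2)*x/2 + 3*x - 9*sqrt(2)/2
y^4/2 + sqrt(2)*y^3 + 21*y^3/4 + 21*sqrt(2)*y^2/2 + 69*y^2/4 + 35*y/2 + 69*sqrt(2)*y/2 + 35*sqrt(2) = (y/2 + sqrt(2))*(y + 2)*(y + 7/2)*(y + 5)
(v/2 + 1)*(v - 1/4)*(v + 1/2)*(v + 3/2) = v^4/2 + 15*v^3/8 + 15*v^2/8 + 5*v/32 - 3/16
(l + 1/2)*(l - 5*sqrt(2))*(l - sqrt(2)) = l^3 - 6*sqrt(2)*l^2 + l^2/2 - 3*sqrt(2)*l + 10*l + 5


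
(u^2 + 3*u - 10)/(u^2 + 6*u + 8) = (u^2 + 3*u - 10)/(u^2 + 6*u + 8)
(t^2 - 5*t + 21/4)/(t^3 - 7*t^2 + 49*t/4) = (2*t - 3)/(t*(2*t - 7))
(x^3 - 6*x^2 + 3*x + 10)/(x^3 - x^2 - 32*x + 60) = (x + 1)/(x + 6)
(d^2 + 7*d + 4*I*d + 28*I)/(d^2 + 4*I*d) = (d + 7)/d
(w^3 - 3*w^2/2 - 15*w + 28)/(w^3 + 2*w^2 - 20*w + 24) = (w^2 + w/2 - 14)/(w^2 + 4*w - 12)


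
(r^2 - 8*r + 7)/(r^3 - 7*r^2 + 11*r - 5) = (r - 7)/(r^2 - 6*r + 5)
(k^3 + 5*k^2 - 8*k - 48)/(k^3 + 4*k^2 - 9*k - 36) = (k + 4)/(k + 3)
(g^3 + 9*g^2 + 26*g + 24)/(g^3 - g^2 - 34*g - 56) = (g + 3)/(g - 7)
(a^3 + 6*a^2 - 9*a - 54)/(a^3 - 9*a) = (a + 6)/a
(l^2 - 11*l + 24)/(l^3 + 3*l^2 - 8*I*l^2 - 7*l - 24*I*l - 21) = (l^2 - 11*l + 24)/(l^3 + l^2*(3 - 8*I) - l*(7 + 24*I) - 21)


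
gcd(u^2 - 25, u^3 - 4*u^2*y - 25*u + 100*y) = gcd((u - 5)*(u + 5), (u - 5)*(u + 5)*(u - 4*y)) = u^2 - 25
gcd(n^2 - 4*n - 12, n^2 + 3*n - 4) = 1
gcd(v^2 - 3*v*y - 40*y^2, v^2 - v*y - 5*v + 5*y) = 1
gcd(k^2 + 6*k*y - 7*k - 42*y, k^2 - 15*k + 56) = k - 7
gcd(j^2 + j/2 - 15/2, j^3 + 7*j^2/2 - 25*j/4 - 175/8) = j - 5/2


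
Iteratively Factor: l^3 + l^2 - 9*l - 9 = (l + 3)*(l^2 - 2*l - 3) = (l + 1)*(l + 3)*(l - 3)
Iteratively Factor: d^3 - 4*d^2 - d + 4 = (d + 1)*(d^2 - 5*d + 4) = (d - 4)*(d + 1)*(d - 1)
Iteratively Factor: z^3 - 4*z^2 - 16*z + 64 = (z - 4)*(z^2 - 16) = (z - 4)^2*(z + 4)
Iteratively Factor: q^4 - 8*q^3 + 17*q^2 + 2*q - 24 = (q - 2)*(q^3 - 6*q^2 + 5*q + 12) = (q - 2)*(q + 1)*(q^2 - 7*q + 12) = (q - 3)*(q - 2)*(q + 1)*(q - 4)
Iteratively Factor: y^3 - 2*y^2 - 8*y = (y - 4)*(y^2 + 2*y) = (y - 4)*(y + 2)*(y)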